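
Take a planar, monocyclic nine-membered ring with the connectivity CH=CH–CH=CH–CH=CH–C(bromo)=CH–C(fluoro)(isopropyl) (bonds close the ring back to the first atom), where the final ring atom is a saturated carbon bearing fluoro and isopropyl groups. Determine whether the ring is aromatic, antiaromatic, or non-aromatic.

The C(fluoro)(isopropyl) position has four σ bonds — that saturated carbon is sp³ and has no p orbital in the ring π system — so the cyclic conjugation is interrupted.
Broken conjugation rules out both aromaticity and antiaromaticity.

Non-aromatic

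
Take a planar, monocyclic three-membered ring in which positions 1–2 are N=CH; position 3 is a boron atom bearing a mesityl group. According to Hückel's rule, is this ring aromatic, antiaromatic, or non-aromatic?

Aromatic

Check conjugation: every atom in a ring double bond is sp² and brings one electron to the p orbital; each sp² =N– keeps its lone pair in-plane and puts one electron into the π system; the boron has an empty p orbital — every position has a p orbital, so the cyclic π system is continuous.
Tallying contributions gives 1 × 2 = 2 from the double-bond unit + 0 from the B(mesityl) atom = 2.
2 = 4(0) + 2, which satisfies Hückel's 4n+2 rule.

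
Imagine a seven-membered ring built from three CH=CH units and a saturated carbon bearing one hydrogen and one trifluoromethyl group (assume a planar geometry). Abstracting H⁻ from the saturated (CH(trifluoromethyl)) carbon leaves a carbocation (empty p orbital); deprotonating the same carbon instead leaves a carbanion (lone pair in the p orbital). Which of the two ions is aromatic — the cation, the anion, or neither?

The cation

Both ions have a continuous loop of p orbitals — each ring atom is sp².
Cation: 3 × 2 + 0 = 6 π electrons → 4(1)+2, aromatic.
Anion: 3 × 2 + 2 = 8 π electrons → 4(2), antiaromatic.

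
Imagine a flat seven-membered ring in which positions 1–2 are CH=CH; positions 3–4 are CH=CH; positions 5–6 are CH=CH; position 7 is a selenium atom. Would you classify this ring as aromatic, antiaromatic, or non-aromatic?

Antiaromatic

The p orbitals form a continuous loop: the double-bond atoms are sp², each contributing one p electron; the selenium donates one lone pair from its p orbital. The ring is fully conjugated.
Adding the contributions, 3 × 2 = 6 from the double-bond units + 2 from the Se atom = 8.
8 = 4(2); a planar, fully conjugated 4n system is antiaromatic.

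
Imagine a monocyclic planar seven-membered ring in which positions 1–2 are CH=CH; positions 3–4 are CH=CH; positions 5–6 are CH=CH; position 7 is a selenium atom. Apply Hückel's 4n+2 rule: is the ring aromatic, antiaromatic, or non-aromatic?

Antiaromatic

The p orbitals form a continuous loop: each doubly-bonded ring atom is sp² with one p-orbital electron; the selenium donates one lone pair from its p orbital. The ring is fully conjugated.
Tallying contributions gives 3 × 2 = 6 from the double-bond units + 2 from the Se atom = 8.
8 is a 4n count (n = 2), so the planar conjugated ring is antiaromatic.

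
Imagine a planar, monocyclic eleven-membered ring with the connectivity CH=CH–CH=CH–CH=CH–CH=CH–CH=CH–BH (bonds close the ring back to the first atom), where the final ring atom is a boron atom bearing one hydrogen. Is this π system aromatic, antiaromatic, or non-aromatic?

Aromatic

Check conjugation: every atom in a ring double bond is sp² and brings one electron to the p orbital; the boron has an empty p orbital — every position has a p orbital, so the cyclic π system is continuous.
Adding the contributions, 5 × 2 = 10 from the double-bond units + 0 from the BH atom = 10.
Since 10 = 4·2 + 2, the ring meets the 4n+2 criterion.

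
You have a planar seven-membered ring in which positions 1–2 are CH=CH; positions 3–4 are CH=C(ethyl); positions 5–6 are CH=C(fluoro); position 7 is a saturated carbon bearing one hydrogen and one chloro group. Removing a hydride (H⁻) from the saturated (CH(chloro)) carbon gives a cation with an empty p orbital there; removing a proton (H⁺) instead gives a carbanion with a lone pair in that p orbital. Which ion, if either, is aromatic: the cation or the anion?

The cation

In either ion the ring is fully conjugated: every atom, including the new sp² carbon, supplies a p orbital.
Cation: 3 × 2 + 0 = 6 π electrons → 4(1)+2, aromatic.
Anion: 3 × 2 + 2 = 8 π electrons → 4(2), antiaromatic.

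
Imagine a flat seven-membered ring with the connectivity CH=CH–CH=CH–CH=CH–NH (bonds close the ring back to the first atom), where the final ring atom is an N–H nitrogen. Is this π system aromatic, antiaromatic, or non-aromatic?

Antiaromatic

The p orbitals form a continuous loop: every atom in a ring double bond is sp² and brings one electron to the p orbital; the pyrrole-type nitrogen donates its lone pair from the p orbital. The ring is fully conjugated.
Counting π electrons: 3 × 2 = 6 from the double-bond units + 2 from the NH atom = 8.
8 = 4(2); a planar, fully conjugated 4n system is antiaromatic.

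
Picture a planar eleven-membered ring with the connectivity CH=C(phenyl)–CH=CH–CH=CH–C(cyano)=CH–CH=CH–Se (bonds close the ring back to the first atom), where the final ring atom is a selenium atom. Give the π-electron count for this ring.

12

All ring atoms are sp² and supply a p orbital to the ring (each doubly-bonded ring atom is sp² with one p-orbital electron; the selenium donates one lone pair from its p orbital); the conjugation is uninterrupted.
Adding the contributions, 5 × 2 = 10 from the double-bond units + 2 from the Se atom = 12.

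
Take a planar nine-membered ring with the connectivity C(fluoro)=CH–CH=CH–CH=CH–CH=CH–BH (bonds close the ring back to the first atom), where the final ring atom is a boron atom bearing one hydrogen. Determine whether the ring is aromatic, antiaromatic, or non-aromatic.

All ring atoms are sp² and supply a p orbital to the ring (every atom in a ring double bond is sp² and brings one electron to the p orbital; the boron has an empty p orbital); the conjugation is uninterrupted.
Counting π electrons: 4 × 2 = 8 from the double-bond units + 0 from the BH atom = 8.
8 = 4(2); a planar, fully conjugated 4n system is antiaromatic.

Antiaromatic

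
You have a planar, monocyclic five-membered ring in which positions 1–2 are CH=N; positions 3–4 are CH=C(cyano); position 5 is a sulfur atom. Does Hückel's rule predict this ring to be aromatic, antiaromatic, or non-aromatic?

The p orbitals form a continuous loop: each doubly-bonded ring atom is sp² with one p-orbital electron; each sp² =N– keeps its lone pair in-plane and puts one electron into the π system; the sulfur donates one lone pair from its p orbital. The ring is fully conjugated.
Counting π electrons: 2 × 2 = 4 from the double-bond units + 2 from the S atom = 6.
With 6 π electrons (n = 1), the Hückel 4n+2 condition holds.

Aromatic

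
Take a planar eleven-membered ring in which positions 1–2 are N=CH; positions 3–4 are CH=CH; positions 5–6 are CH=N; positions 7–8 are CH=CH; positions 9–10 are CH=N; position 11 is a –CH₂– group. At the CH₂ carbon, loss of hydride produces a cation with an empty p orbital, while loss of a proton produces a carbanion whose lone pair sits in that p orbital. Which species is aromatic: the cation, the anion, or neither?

Both ions have a continuous loop of p orbitals — each ring atom is sp².
Cation: 5 × 2 + 0 = 10 π electrons → 4(2)+2, aromatic.
Anion: 5 × 2 + 2 = 12 π electrons → 4(3), antiaromatic.

The cation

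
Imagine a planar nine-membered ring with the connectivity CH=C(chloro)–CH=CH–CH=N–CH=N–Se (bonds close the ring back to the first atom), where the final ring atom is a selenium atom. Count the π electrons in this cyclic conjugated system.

All ring atoms are sp² and supply a p orbital to the ring (the double-bond atoms are sp², each contributing one p electron; each sp² =N– keeps its lone pair in-plane and puts one electron into the π system; the selenium donates one lone pair from its p orbital); the conjugation is uninterrupted.
Tallying contributions gives 4 × 2 = 8 from the double-bond units + 2 from the Se atom = 10.

10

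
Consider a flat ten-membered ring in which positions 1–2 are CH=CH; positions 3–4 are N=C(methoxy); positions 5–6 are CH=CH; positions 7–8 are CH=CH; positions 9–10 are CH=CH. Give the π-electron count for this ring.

10

The p orbitals form a continuous loop: each doubly-bonded ring atom is sp² with one p-orbital electron; each =N– nitrogen is pyridine-type (lone pair in the sp² plane, one electron in the p orbital). The ring is fully conjugated.
Adding the contributions, 5 × 2 = 10 from the 5 double-bond units.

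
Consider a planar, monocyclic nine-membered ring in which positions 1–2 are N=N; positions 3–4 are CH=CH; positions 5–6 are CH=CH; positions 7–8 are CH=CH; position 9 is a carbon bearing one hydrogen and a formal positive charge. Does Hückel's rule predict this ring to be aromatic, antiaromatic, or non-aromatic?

Antiaromatic

Every ring atom contributes a p orbital perpendicular to the ring (each doubly-bonded ring atom is sp² with one p-orbital electron; each =N– nitrogen is pyridine-type (lone pair in the sp² plane, one electron in the p orbital); the carbocation has an empty p orbital), so the π system is cyclic and fully conjugated.
π-electron count: 4 × 2 = 8 from the double-bond units + 0 from the CH(+) atom = 8.
8 = 4(2); a planar, fully conjugated 4n system is antiaromatic.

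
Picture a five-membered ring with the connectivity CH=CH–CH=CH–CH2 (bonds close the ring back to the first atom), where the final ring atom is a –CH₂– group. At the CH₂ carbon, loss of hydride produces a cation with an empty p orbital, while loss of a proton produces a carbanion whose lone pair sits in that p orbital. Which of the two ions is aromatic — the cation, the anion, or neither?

Both ions have a continuous loop of p orbitals — each ring atom is sp².
Cation: 2 × 2 + 0 = 4 π electrons → 4(1), antiaromatic.
Anion: 2 × 2 + 2 = 6 π electrons → 4(1)+2, aromatic.

The anion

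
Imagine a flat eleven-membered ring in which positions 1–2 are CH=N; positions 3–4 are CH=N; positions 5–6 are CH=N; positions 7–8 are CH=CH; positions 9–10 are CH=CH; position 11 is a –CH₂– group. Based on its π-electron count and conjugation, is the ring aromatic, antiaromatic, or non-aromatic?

The CH2 carbon is saturated: the tetrahedral CH₂ carbon is sp³ and has no p orbital in the ring π system. Conjugation is not continuous around the ring.
A ring that is not fully conjugated cannot be aromatic or antiaromatic regardless of its π-electron count.

Non-aromatic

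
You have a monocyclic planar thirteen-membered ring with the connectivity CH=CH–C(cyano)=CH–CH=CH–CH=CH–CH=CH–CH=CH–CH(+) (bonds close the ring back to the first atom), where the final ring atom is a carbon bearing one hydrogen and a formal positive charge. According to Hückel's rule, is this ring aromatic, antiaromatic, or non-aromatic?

The p orbitals form a continuous loop: the double-bond atoms are sp², each contributing one p electron; the carbocation has an empty p orbital. The ring is fully conjugated.
π-electron count: 6 × 2 = 12 from the double-bond units + 0 from the CH(+) atom = 12.
A 4n π count (12, n = 3) in a planar conjugated ring means antiaromatic.

Antiaromatic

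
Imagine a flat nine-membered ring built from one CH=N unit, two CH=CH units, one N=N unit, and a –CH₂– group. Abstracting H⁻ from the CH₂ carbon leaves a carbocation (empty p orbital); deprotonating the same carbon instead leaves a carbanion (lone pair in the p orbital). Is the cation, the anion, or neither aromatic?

In both ions every ring atom is sp² and contributes a p orbital, so both rings are fully conjugated.
Cation: 4 × 2 + 0 = 8 π electrons → 4(2), antiaromatic.
Anion: 4 × 2 + 2 = 10 π electrons → 4(2)+2, aromatic.

The anion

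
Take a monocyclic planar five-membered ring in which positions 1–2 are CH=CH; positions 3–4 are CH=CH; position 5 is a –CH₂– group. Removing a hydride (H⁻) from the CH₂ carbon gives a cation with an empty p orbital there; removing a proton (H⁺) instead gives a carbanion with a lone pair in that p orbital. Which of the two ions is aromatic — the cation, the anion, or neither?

Both ions have a continuous loop of p orbitals — each ring atom is sp².
Cation: 2 × 2 + 0 = 4 π electrons → 4(1), antiaromatic.
Anion: 2 × 2 + 2 = 6 π electrons → 4(1)+2, aromatic.

The anion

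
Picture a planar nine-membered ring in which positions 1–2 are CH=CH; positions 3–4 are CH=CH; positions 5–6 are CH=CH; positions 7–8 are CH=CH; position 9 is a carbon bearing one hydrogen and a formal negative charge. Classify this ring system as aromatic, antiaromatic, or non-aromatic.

Aromatic

The p orbitals form a continuous loop: the double-bond atoms are sp², each contributing one p electron; the carbanion's lone pair occupies the p orbital. The ring is fully conjugated.
Counting π electrons: 4 × 2 = 8 from the double-bond units + 2 from the CH(-) atom = 10.
10 = 4(2) + 2, which satisfies Hückel's 4n+2 rule.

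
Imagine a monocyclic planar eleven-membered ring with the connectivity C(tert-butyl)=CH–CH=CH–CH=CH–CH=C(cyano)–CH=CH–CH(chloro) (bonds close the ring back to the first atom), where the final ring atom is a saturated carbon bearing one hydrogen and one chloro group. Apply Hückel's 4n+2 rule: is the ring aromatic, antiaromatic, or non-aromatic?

Non-aromatic

The CH(chloro) position has four σ bonds — that saturated carbon is sp³ and has no p orbital in the ring π system — so the cyclic conjugation is interrupted.
Hückel's rule only applies to fully conjugated rings, so this one is simply non-aromatic.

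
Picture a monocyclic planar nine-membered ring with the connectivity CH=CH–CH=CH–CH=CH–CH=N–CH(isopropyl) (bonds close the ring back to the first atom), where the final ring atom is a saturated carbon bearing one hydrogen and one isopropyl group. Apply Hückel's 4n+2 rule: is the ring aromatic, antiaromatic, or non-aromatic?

Because that saturated carbon is sp³ and has no p orbital in the ring π system at the CH(isopropyl) position, the π system cannot extend all the way around the ring.
Without a continuous loop of overlapping p orbitals the Hückel electron count never comes into play.

Non-aromatic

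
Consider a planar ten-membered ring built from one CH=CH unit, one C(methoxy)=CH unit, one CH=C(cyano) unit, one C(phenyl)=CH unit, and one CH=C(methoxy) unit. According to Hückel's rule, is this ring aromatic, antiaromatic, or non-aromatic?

Aromatic

All ring atoms are sp² and supply a p orbital to the ring (each doubly-bonded ring atom is sp² with one p-orbital electron); the conjugation is uninterrupted.
π-electron count: 5 × 2 = 10 from the 5 double-bond units.
10 = 4(2) + 2, which satisfies Hückel's 4n+2 rule.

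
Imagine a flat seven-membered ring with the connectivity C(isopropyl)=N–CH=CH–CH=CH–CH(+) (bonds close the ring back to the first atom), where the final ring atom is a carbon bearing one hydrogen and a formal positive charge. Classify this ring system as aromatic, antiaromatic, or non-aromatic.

Check conjugation: each doubly-bonded ring atom is sp² with one p-orbital electron; each =N– nitrogen is pyridine-type (lone pair in the sp² plane, one electron in the p orbital); the carbocation has an empty p orbital — every position has a p orbital, so the cyclic π system is continuous.
Counting π electrons: 3 × 2 = 6 from the double-bond units + 0 from the CH(+) atom = 6.
6 = 4(1) + 2, which satisfies Hückel's 4n+2 rule.

Aromatic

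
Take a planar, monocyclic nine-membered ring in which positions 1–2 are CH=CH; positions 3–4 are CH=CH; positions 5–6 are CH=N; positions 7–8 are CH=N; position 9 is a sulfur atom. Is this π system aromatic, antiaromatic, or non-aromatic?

Check conjugation: every atom in a ring double bond is sp² and brings one electron to the p orbital; each sp² =N– keeps its lone pair in-plane and puts one electron into the π system; the sulfur donates one lone pair from its p orbital — every position has a p orbital, so the cyclic π system is continuous.
Adding the contributions, 4 × 2 = 8 from the double-bond units + 2 from the S atom = 10.
Since 10 = 4·2 + 2, the ring meets the 4n+2 criterion.

Aromatic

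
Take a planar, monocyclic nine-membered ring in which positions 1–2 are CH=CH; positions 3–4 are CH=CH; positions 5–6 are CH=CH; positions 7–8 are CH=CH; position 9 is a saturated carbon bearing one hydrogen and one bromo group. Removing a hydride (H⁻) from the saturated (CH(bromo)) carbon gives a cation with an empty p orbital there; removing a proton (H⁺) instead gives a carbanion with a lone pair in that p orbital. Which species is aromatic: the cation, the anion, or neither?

The anion

Both ions have a continuous loop of p orbitals — each ring atom is sp².
Cation: 4 × 2 + 0 = 8 π electrons → 4(2), antiaromatic.
Anion: 4 × 2 + 2 = 10 π electrons → 4(2)+2, aromatic.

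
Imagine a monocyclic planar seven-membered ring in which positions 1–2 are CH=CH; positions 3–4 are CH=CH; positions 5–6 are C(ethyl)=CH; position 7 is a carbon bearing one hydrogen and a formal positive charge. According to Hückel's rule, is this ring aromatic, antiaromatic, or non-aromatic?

Aromatic

Check conjugation: the double-bond atoms are sp², each contributing one p electron; the carbocation has an empty p orbital — every position has a p orbital, so the cyclic π system is continuous.
π-electron count: 3 × 2 = 6 from the double-bond units + 0 from the CH(+) atom = 6.
With 6 π electrons (n = 1), the Hückel 4n+2 condition holds.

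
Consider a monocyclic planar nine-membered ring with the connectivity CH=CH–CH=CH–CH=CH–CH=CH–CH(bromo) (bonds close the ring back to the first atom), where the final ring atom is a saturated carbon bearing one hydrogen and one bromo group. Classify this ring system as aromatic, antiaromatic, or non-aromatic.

At the CH(bromo) position, that saturated carbon is sp³ and has no p orbital in the ring π system; the ring's p-orbital overlap is broken there.
A ring that is not fully conjugated cannot be aromatic or antiaromatic regardless of its π-electron count.

Non-aromatic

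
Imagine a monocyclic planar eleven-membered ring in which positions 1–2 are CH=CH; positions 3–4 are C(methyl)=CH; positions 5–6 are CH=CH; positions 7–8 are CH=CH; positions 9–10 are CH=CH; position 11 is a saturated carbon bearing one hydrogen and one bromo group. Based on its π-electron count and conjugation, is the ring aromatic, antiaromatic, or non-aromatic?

Non-aromatic

The CH(bromo) carbon is saturated: that saturated carbon is sp³ and has no p orbital in the ring π system. Conjugation is not continuous around the ring.
Without a continuous loop of overlapping p orbitals the Hückel electron count never comes into play.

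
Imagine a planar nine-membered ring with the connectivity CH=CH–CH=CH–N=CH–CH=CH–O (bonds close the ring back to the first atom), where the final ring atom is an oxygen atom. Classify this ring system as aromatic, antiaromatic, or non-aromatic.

Aromatic

Check conjugation: each doubly-bonded ring atom is sp² with one p-orbital electron; each =N– nitrogen is pyridine-type (lone pair in the sp² plane, one electron in the p orbital); the oxygen donates one lone pair from its p orbital — every position has a p orbital, so the cyclic π system is continuous.
π-electron count: 4 × 2 = 8 from the double-bond units + 2 from the O atom = 10.
That gives a 4n+2 count (10, n = 2).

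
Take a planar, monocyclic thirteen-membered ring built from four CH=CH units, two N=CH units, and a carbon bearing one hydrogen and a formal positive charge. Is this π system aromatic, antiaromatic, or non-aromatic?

Every ring atom contributes a p orbital perpendicular to the ring (each doubly-bonded ring atom is sp² with one p-orbital electron; each sp² =N– keeps its lone pair in-plane and puts one electron into the π system; the carbocation has an empty p orbital), so the π system is cyclic and fully conjugated.
Tallying contributions gives 6 × 2 = 12 from the double-bond units + 0 from the CH(+) atom = 12.
A 4n π count (12, n = 3) in a planar conjugated ring means antiaromatic.

Antiaromatic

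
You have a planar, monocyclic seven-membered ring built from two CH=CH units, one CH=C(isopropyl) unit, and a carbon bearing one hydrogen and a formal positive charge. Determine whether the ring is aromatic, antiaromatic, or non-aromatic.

All ring atoms are sp² and supply a p orbital to the ring (each doubly-bonded ring atom is sp² with one p-orbital electron; the carbocation has an empty p orbital); the conjugation is uninterrupted.
π-electron count: 3 × 2 = 6 from the double-bond units + 0 from the CH(+) atom = 6.
With 6 π electrons (n = 1), the Hückel 4n+2 condition holds.

Aromatic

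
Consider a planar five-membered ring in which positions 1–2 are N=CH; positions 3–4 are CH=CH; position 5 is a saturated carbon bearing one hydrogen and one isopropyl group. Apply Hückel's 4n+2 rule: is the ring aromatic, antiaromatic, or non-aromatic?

At the CH(isopropyl) position, that saturated carbon is sp³ and has no p orbital in the ring π system; the ring's p-orbital overlap is broken there.
A ring that is not fully conjugated cannot be aromatic or antiaromatic regardless of its π-electron count.

Non-aromatic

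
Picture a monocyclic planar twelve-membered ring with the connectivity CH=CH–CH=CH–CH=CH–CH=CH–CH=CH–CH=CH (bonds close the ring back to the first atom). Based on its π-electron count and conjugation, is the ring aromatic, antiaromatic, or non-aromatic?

Check conjugation: each doubly-bonded ring atom is sp² with one p-orbital electron — every position has a p orbital, so the cyclic π system is continuous.
π-electron count: 6 × 2 = 12 from the 6 double-bond units.
12 = 4(3); a planar, fully conjugated 4n system is antiaromatic.

Antiaromatic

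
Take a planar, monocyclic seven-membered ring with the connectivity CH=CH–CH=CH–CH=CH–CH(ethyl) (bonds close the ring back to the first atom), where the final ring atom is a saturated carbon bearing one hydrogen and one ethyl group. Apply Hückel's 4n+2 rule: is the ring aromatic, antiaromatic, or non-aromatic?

Non-aromatic

The CH(ethyl) carbon is saturated: that saturated carbon is sp³ and has no p orbital in the ring π system. Conjugation is not continuous around the ring.
Broken conjugation rules out both aromaticity and antiaromaticity.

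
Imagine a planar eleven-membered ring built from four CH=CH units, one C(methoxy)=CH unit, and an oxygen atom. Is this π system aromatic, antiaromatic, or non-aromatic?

Every ring atom contributes a p orbital perpendicular to the ring (every atom in a ring double bond is sp² and brings one electron to the p orbital; the oxygen donates one lone pair from its p orbital), so the π system is cyclic and fully conjugated.
π-electron count: 5 × 2 = 10 from the double-bond units + 2 from the O atom = 12.
12 = 4(3); a planar, fully conjugated 4n system is antiaromatic.

Antiaromatic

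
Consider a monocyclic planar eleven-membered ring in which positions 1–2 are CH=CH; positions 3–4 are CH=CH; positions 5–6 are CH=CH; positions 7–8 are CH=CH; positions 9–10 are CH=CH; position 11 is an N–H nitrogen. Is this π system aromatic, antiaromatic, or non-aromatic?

Check conjugation: every atom in a ring double bond is sp² and brings one electron to the p orbital; the pyrrole-type nitrogen donates its lone pair from the p orbital — every position has a p orbital, so the cyclic π system is continuous.
Adding the contributions, 5 × 2 = 10 from the double-bond units + 2 from the NH atom = 12.
A 4n π count (12, n = 3) in a planar conjugated ring means antiaromatic.

Antiaromatic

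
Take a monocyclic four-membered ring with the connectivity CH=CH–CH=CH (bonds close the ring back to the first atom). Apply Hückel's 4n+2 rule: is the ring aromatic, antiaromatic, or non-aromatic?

Antiaromatic

Check conjugation: each doubly-bonded ring atom is sp² with one p-orbital electron — every position has a p orbital, so the cyclic π system is continuous.
Tallying contributions gives 2 × 2 = 4 from the 2 double-bond units.
A 4n π count (4, n = 1) in a planar conjugated ring means antiaromatic.
(This ring is cyclobutadiene.)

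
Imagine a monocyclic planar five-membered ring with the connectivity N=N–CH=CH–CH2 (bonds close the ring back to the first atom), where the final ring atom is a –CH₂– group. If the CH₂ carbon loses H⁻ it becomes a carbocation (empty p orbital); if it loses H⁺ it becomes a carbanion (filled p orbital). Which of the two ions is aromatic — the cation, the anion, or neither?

Once that carbon is sp², every ring atom has a p orbital and both ions are fully conjugated.
Cation: 2 × 2 + 0 = 4 π electrons → 4(1), antiaromatic.
Anion: 2 × 2 + 2 = 6 π electrons → 4(1)+2, aromatic.

The anion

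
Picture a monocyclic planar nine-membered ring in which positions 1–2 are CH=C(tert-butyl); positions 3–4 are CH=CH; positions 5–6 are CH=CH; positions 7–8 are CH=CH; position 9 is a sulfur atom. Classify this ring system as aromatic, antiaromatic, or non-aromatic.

Check conjugation: the double-bond atoms are sp², each contributing one p electron; the sulfur donates one lone pair from its p orbital — every position has a p orbital, so the cyclic π system is continuous.
Adding the contributions, 4 × 2 = 8 from the double-bond units + 2 from the S atom = 10.
With 10 π electrons (n = 2), the Hückel 4n+2 condition holds.

Aromatic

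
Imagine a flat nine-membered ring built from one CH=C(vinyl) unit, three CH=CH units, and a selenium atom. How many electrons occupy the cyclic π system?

10

All ring atoms are sp² and supply a p orbital to the ring (each doubly-bonded ring atom is sp² with one p-orbital electron; the selenium donates one lone pair from its p orbital); the conjugation is uninterrupted.
Adding the contributions, 4 × 2 = 8 from the double-bond units + 2 from the Se atom = 10.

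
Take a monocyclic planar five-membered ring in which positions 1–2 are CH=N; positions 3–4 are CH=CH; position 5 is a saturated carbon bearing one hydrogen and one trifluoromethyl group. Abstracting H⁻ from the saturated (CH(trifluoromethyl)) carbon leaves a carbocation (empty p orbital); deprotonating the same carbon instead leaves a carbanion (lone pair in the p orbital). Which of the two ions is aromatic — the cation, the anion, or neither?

Once that carbon is sp², every ring atom has a p orbital and both ions are fully conjugated.
Cation: 2 × 2 + 0 = 4 π electrons → 4(1), antiaromatic.
Anion: 2 × 2 + 2 = 6 π electrons → 4(1)+2, aromatic.

The anion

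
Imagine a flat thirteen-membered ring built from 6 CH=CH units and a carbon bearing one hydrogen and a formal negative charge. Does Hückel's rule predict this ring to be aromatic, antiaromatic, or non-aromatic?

Every ring atom contributes a p orbital perpendicular to the ring (each doubly-bonded ring atom is sp² with one p-orbital electron; the carbanion's lone pair occupies the p orbital), so the π system is cyclic and fully conjugated.
π-electron count: 6 × 2 = 12 from the double-bond units + 2 from the CH(-) atom = 14.
With 14 π electrons (n = 3), the Hückel 4n+2 condition holds.

Aromatic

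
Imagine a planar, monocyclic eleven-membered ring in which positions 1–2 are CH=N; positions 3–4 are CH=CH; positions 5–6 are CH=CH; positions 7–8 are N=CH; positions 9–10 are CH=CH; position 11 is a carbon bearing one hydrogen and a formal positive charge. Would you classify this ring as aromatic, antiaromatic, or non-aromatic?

Aromatic

The p orbitals form a continuous loop: every atom in a ring double bond is sp² and brings one electron to the p orbital; the doubly-bonded nitrogens are pyridine-type — their lone pairs lie in the ring plane, leaving one electron in the p orbital; the carbocation has an empty p orbital. The ring is fully conjugated.
π-electron count: 5 × 2 = 10 from the double-bond units + 0 from the CH(+) atom = 10.
Since 10 = 4·2 + 2, the ring meets the 4n+2 criterion.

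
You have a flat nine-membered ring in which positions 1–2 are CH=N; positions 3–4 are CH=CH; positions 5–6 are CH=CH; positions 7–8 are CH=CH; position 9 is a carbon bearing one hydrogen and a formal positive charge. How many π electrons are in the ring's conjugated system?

All ring atoms are sp² and supply a p orbital to the ring (the double-bond atoms are sp², each contributing one p electron; each sp² =N– keeps its lone pair in-plane and puts one electron into the π system; the carbocation has an empty p orbital); the conjugation is uninterrupted.
π-electron count: 4 × 2 = 8 from the double-bond units + 0 from the CH(+) atom = 8.

8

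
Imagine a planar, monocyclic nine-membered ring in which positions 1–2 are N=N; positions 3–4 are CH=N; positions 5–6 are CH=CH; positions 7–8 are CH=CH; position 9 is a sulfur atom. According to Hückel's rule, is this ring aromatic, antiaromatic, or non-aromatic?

Aromatic

The p orbitals form a continuous loop: each doubly-bonded ring atom is sp² with one p-orbital electron; each =N– nitrogen is pyridine-type (lone pair in the sp² plane, one electron in the p orbital); the sulfur donates one lone pair from its p orbital. The ring is fully conjugated.
π-electron count: 4 × 2 = 8 from the double-bond units + 2 from the S atom = 10.
That gives a 4n+2 count (10, n = 2).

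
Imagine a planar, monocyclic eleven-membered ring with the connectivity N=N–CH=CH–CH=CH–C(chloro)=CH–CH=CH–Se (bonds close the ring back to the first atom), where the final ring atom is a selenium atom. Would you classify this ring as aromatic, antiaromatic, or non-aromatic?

Check conjugation: each doubly-bonded ring atom is sp² with one p-orbital electron; the doubly-bonded nitrogens are pyridine-type — their lone pairs lie in the ring plane, leaving one electron in the p orbital; the selenium donates one lone pair from its p orbital — every position has a p orbital, so the cyclic π system is continuous.
Counting π electrons: 5 × 2 = 10 from the double-bond units + 2 from the Se atom = 12.
12 is a 4n count (n = 3), so the planar conjugated ring is antiaromatic.

Antiaromatic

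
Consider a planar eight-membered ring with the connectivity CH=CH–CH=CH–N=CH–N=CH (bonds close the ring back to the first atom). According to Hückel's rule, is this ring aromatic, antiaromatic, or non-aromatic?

The p orbitals form a continuous loop: each doubly-bonded ring atom is sp² with one p-orbital electron; each =N– nitrogen is pyridine-type (lone pair in the sp² plane, one electron in the p orbital). The ring is fully conjugated.
π-electron count: 4 × 2 = 8 from the 4 double-bond units.
8 is a 4n count (n = 2), so the planar conjugated ring is antiaromatic.

Antiaromatic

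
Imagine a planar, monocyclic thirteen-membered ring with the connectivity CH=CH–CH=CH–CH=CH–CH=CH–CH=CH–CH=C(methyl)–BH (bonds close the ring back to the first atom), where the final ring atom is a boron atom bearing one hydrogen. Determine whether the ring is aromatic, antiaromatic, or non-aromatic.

Every ring atom contributes a p orbital perpendicular to the ring (every atom in a ring double bond is sp² and brings one electron to the p orbital; the boron has an empty p orbital), so the π system is cyclic and fully conjugated.
π-electron count: 6 × 2 = 12 from the double-bond units + 0 from the BH atom = 12.
A 4n π count (12, n = 3) in a planar conjugated ring means antiaromatic.

Antiaromatic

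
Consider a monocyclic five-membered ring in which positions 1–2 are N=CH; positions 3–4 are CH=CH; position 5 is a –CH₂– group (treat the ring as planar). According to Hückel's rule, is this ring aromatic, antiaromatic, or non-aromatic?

Because the tetrahedral CH₂ carbon is sp³ and has no p orbital in the ring π system at the CH2 position, the π system cannot extend all the way around the ring.
A ring that is not fully conjugated cannot be aromatic or antiaromatic regardless of its π-electron count.

Non-aromatic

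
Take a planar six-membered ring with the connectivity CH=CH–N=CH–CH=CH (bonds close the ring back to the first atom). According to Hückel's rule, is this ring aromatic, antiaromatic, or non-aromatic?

All ring atoms are sp² and supply a p orbital to the ring (each doubly-bonded ring atom is sp² with one p-orbital electron; each =N– nitrogen is pyridine-type (lone pair in the sp² plane, one electron in the p orbital)); the conjugation is uninterrupted.
Counting π electrons: 3 × 2 = 6 from the 3 double-bond units.
Since 6 = 4·1 + 2, the ring meets the 4n+2 criterion.

Aromatic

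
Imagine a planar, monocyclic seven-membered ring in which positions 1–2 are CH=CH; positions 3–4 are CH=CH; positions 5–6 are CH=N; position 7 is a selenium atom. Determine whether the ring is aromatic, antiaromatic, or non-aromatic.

Antiaromatic

Every ring atom contributes a p orbital perpendicular to the ring (each doubly-bonded ring atom is sp² with one p-orbital electron; the doubly-bonded nitrogens are pyridine-type — their lone pairs lie in the ring plane, leaving one electron in the p orbital; the selenium donates one lone pair from its p orbital), so the π system is cyclic and fully conjugated.
Counting π electrons: 3 × 2 = 6 from the double-bond units + 2 from the Se atom = 8.
With 8 = 4·2 π electrons, Hückel's rule classifies the planar ring as antiaromatic.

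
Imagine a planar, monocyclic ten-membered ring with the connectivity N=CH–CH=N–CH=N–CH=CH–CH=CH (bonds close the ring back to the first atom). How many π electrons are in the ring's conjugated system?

The p orbitals form a continuous loop: the double-bond atoms are sp², each contributing one p electron; each sp² =N– keeps its lone pair in-plane and puts one electron into the π system. The ring is fully conjugated.
Counting π electrons: 5 × 2 = 10 from the 5 double-bond units.

10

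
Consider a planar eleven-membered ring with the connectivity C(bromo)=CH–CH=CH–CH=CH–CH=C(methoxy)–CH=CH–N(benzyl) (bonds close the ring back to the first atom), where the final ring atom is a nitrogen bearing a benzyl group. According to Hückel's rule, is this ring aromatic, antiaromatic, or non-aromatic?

Check conjugation: the double-bond atoms are sp², each contributing one p electron; the pyrrole-type nitrogen donates its lone pair from the p orbital — every position has a p orbital, so the cyclic π system is continuous.
π-electron count: 5 × 2 = 10 from the double-bond units + 2 from the N(benzyl) atom = 12.
A 4n π count (12, n = 3) in a planar conjugated ring means antiaromatic.

Antiaromatic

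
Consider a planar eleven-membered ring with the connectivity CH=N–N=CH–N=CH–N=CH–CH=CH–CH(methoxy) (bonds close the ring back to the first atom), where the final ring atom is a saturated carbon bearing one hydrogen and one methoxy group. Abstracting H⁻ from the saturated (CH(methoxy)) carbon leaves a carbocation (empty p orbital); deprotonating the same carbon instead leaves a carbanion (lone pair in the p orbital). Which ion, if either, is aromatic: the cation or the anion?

In both ions every ring atom is sp² and contributes a p orbital, so both rings are fully conjugated.
Cation: 5 × 2 + 0 = 10 π electrons → 4(2)+2, aromatic.
Anion: 5 × 2 + 2 = 12 π electrons → 4(3), antiaromatic.

The cation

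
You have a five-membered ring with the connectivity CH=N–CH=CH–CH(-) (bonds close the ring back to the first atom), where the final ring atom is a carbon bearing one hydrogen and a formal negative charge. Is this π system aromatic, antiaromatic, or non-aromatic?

Aromatic

Check conjugation: the double-bond atoms are sp², each contributing one p electron; each sp² =N– keeps its lone pair in-plane and puts one electron into the π system; the carbanion's lone pair occupies the p orbital — every position has a p orbital, so the cyclic π system is continuous.
Adding the contributions, 2 × 2 = 4 from the double-bond units + 2 from the CH(-) atom = 6.
6 = 4(1) + 2, which satisfies Hückel's 4n+2 rule.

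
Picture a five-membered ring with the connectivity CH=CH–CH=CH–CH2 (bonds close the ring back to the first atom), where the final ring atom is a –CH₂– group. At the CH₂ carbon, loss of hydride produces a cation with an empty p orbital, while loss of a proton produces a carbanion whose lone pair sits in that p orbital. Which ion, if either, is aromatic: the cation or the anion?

The anion

Both ions have a continuous loop of p orbitals — each ring atom is sp².
Cation: 2 × 2 + 0 = 4 π electrons → 4(1), antiaromatic.
Anion: 2 × 2 + 2 = 6 π electrons → 4(1)+2, aromatic.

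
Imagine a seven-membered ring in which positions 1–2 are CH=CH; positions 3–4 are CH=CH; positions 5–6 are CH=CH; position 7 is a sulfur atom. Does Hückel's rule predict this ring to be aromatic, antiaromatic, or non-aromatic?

Antiaromatic

Every ring atom contributes a p orbital perpendicular to the ring (each doubly-bonded ring atom is sp² with one p-orbital electron; the sulfur donates one lone pair from its p orbital), so the π system is cyclic and fully conjugated.
Counting π electrons: 3 × 2 = 6 from the double-bond units + 2 from the S atom = 8.
8 is a 4n count (n = 2), so the planar conjugated ring is antiaromatic.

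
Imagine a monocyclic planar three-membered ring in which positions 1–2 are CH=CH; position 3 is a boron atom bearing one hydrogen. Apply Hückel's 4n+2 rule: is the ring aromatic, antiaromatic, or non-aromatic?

Aromatic

All ring atoms are sp² and supply a p orbital to the ring (each doubly-bonded ring atom is sp² with one p-orbital electron; the boron has an empty p orbital); the conjugation is uninterrupted.
Counting π electrons: 1 × 2 = 2 from the double-bond unit + 0 from the BH atom = 2.
2 = 4(0) + 2, which satisfies Hückel's 4n+2 rule.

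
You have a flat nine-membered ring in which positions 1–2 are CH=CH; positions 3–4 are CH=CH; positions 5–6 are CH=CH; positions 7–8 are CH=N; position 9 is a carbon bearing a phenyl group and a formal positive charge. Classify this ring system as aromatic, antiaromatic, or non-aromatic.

Antiaromatic

The p orbitals form a continuous loop: each doubly-bonded ring atom is sp² with one p-orbital electron; each sp² =N– keeps its lone pair in-plane and puts one electron into the π system; the carbocation has an empty p orbital. The ring is fully conjugated.
Tallying contributions gives 4 × 2 = 8 from the double-bond units + 0 from the C(phenyl)(+) atom = 8.
8 = 4(2); a planar, fully conjugated 4n system is antiaromatic.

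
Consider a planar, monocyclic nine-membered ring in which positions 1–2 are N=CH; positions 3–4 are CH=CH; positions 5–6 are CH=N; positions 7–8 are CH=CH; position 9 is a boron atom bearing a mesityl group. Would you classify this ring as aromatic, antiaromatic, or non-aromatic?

Every ring atom contributes a p orbital perpendicular to the ring (every atom in a ring double bond is sp² and brings one electron to the p orbital; the doubly-bonded nitrogens are pyridine-type — their lone pairs lie in the ring plane, leaving one electron in the p orbital; the boron has an empty p orbital), so the π system is cyclic and fully conjugated.
Tallying contributions gives 4 × 2 = 8 from the double-bond units + 0 from the B(mesityl) atom = 8.
With 8 = 4·2 π electrons, Hückel's rule classifies the planar ring as antiaromatic.

Antiaromatic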